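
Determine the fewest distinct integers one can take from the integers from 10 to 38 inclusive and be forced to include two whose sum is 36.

22

Two chosen integers sum to 36 exactly when both halves of some pair {x, 36−x} with 10 ≤ x ≤ 36−x ≤ 26 are chosen — 8 such pairs.
The remaining 13 elements (those with no distinct partner in range) can never complete a 36-sum, so the worst case takes all of them and one from each pair: 13 + 8 = 21.
Pigeonhole: the 22nd integer has to be the second member of some pair, so 21 + 1 = 22.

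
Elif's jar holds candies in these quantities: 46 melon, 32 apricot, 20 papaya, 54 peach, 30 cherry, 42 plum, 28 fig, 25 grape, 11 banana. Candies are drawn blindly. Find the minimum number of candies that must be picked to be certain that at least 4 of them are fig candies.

In the worst case for collecting fig candies, every non-fig candy comes out first.
There are 46 + 32 + 20 + 54 + 30 + 42 + 25 + 11 = 260 non-fig candies altogether.
After those, each further candy must be fig, so 260 + 4 = 264 draws guarantee 4 fig candies.

264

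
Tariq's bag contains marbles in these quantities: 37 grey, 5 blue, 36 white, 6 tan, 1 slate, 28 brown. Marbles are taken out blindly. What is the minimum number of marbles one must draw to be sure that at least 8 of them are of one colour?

The 6 colours are the holes; the marbles drawn are the pigeons.
To avoid 8 of any one colour, the worst case takes at most 7 of each colour, or every marble of a colour that has fewer than 7.
That gives 7 + 5 + 7 + 6 + 1 + 7 = 33 marbles with no colour reaching 8.
The next marble forces some colour to 8, so 33 + 1 = 34.

34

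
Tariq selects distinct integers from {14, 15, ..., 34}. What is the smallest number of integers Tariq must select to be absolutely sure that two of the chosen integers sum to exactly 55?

15

Two chosen integers sum to 55 exactly when both halves of some pair {x, 55−x} with 21 ≤ x ≤ 55−x ≤ 34 are chosen — 7 such pairs.
The remaining 7 elements (those with no distinct partner in range) can never complete a 55-sum, so the worst case takes all of them and one from each pair: 7 + 7 = 14.
By pigeonhole, the 15th integer has to be the second member of some pair, so 14 + 1 = 15.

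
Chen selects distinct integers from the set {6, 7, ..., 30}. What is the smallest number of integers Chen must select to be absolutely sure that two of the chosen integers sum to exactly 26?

19

Two chosen integers sum to 26 exactly when both halves of some pair {x, 26−x} with 6 ≤ x ≤ 26−x ≤ 20 are chosen — 7 such pairs.
The remaining 11 elements (those with no distinct partner in range) can never complete a 26-sum, so the worst case takes all of them and one from each pair: 11 + 7 = 18.
The 19th integer has to be the second member of some pair, so 18 + 1 = 19.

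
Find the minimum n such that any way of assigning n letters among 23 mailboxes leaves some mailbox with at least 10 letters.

With 207 letters one could put exactly 9 in each of the 23 mailboxes, and no mailbox would reach 10.
By pigeonhole, one more letter must land in a mailbox that already has 9, giving it 10.
So 23 × 9 + 1 = 208 letters are required.

208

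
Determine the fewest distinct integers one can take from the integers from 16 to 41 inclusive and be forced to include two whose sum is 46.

A set avoiding the sum 46 can contain at most one of each pair {x, 46−x}, plus the 12 elements whose complement lies outside the range or equal to its own complement.
The integers 23, …, 41 (19 of them) are such a set: any two sum to at least 23+24 = 47 > 46.
Pigeonhole: any 20th integer completes one of the 7 pairs, so 20 choices force a sum of 46.

20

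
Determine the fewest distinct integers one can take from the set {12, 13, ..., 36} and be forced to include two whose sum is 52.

A set avoiding the sum 52 can contain at most one of each pair {x, 52−x}, plus the 5 elements whose complement lies outside the range or equal to its own complement.
The integers 12, …, 26 (15 of them) are such a set: any two sum to at least 12+13 = 25 and at most 25+26 = 51 < 52.
Any 16th integer completes one of the 10 pairs, so 16 choices force a sum of 52.

16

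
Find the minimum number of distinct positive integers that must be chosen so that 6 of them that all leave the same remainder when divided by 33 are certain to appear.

166

By the pigeonhole principle, the 33 residue classes mod 33 are the pigeonholes.
With 165 integers one could put 5 in each residue class and have no class reach 6.
The 166th integer pushes some class to 6, so 33·5 + 1 = 166.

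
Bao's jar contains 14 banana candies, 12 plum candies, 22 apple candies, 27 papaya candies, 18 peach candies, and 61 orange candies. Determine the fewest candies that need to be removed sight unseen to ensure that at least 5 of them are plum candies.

147

In the worst case for collecting plum candies, every non-plum candy comes out first.
There are 14 + 22 + 27 + 18 + 61 = 142 non-plum candies altogether.
After those, each further candy must be plum, so 142 + 5 = 147 draws guarantee 5 plum candies.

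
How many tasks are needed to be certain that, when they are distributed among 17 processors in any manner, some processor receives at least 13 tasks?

205

With 204 tasks one could put exactly 12 in each of the 17 processors, and no processor would reach 13.
One more task must land in a processor that already has 12, giving it 13.
So 17 × 12 + 1 = 205 tasks are required.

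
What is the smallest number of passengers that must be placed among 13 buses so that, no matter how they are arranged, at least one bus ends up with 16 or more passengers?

196

With 195 passengers one could put exactly 15 in each of the 13 buses, and no bus would reach 16.
By the pigeonhole principle, one more passenger must land in a bus that already has 15, giving it 16.
So 13 × 15 + 1 = 196 passengers are required.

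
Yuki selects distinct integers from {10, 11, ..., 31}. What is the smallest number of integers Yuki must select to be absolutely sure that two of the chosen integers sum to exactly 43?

13

Group the elements by complementary pair {x, 43−x}: {12,31}, {13,30}, {14,29}, …, giving 10 two-element pairs and 2 integers whose partner 43−x falls outside [10,31].
By the pigeonhole principle, treating each of those 12 groups as a pigeonhole, one can pick one integer per group — 12 integers — with no two summing to 43.
The 13th integer lands in an occupied pair, forcing a sum of 43.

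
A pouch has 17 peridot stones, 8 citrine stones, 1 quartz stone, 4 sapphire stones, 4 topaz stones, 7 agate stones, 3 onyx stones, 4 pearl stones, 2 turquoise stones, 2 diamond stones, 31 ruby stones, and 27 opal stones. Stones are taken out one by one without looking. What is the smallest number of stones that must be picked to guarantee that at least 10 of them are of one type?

An adversary could hand out at most 9 stones per type (9 types run out sooner): 9 + 8 + 1 + 4 + 4 + 7 + 3 + 4 + 2 + 2 + 9 + 9 = 62 stones and still no type has 10.
Pigeonhole: one more stone lands in a type already at 9, so 63 draws are enough and 62 are not.

63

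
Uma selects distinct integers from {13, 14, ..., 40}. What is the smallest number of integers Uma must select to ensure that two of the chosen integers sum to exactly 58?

A set avoiding the sum 58 can contain at most one of each pair {x, 58−x}, plus the 6 elements whose complement lies outside the range or equal to its own complement.
The integers 13, …, 29 (17 of them) are such a set: any two sum to at least 13+14 = 27 and at most 28+29 = 57 < 58.
Any 18th integer completes one of the 11 pairs, so 18 choices force a sum of 58.

18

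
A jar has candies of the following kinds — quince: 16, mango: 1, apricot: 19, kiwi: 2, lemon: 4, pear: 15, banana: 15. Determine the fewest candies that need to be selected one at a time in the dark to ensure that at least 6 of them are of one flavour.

28

By the pigeonhole principle, put each drawn candy into a box by flavour. The largest draw with every box below 6 takes min(count, 5) from each flavour; flavours with fewer than 5 contribute all they have.
Σ min(cᵢ, 5) = 5 + 1 + 5 + 2 + 4 + 5 + 5 = 27.
Draw number 27 + 1 = 28 must push one box to 6.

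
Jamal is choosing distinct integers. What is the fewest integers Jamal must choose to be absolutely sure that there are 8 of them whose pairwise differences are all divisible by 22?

155

Integers whose pairwise differences are multiples of 22 are exactly those sharing a remainder mod 22. By pigeonhole, the 22 residue classes mod 22 are the pigeonholes.
With 154 integers one could put 7 in each residue class and have no class reach 8.
The 155th integer pushes some class to 8, so 22·7 + 1 = 155.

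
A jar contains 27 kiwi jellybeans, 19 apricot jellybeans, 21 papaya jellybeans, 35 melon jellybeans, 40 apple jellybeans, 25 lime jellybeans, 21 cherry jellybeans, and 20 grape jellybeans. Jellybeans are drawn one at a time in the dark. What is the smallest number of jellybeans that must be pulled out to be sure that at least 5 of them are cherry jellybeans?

In the worst case for collecting cherry jellybeans, every non-cherry jellybean comes out first.
There are 27 + 19 + 21 + 35 + 40 + 25 + 20 = 187 non-cherry jellybeans altogether.
After those, each further jellybean must be cherry, so 187 + 5 = 192 draws guarantee 5 cherry jellybeans.

192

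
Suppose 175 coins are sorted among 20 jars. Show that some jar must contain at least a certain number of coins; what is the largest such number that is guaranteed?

9

By the pigeonhole principle, the 20 jars are the holes and the 175 coins are the pigeons.
If every jar held at most 8 coins, the total would be at most 20 × 8 = 160, which is less than 175.
So some jar holds at least ⌈175/20⌉ = 9 coins.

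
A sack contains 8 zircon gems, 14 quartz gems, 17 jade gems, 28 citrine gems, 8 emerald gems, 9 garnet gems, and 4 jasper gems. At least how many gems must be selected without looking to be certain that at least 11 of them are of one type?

60

By the pigeonhole principle, the 7 types are the holes; the gems drawn are the pigeons.
To avoid 11 of any one type, the worst case takes at most 10 of each type, or every gem of a type that has fewer than 10.
That gives 8 + 10 + 10 + 10 + 8 + 9 + 4 = 59 gems with no type reaching 11.
The next gem forces some type to 11, so 59 + 1 = 60.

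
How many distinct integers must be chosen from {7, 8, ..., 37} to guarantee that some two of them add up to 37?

20

Two chosen integers sum to 37 exactly when both halves of some pair {x, 37−x} with 7 ≤ x ≤ 37−x ≤ 30 are chosen — 12 such pairs.
The remaining 7 elements (those with no distinct partner in range) can never complete a 37-sum, so the worst case takes all of them and one from each pair: 7 + 12 = 19.
The 20th integer has to be the second member of some pair, so 19 + 1 = 20.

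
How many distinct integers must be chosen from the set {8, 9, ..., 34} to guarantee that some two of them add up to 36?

18

A set avoiding the sum 36 can contain at most one of each pair {x, 36−x}, plus the 7 elements whose complement lies outside the range or equal to its own complement.
The integers 18, …, 34 (17 of them) are such a set: any two sum to at least 18+19 = 37 > 36.
By pigeonhole, any 18th integer completes one of the 10 pairs, so 18 choices force a sum of 36.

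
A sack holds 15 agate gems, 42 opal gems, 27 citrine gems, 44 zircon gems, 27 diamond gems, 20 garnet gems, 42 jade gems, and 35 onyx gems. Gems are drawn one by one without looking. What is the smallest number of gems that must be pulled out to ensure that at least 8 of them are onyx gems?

225

In the worst case for collecting onyx gems, every non-onyx gem comes out first.
There are 15 + 42 + 27 + 44 + 27 + 20 + 42 = 217 non-onyx gems altogether.
After those, each further gem must be onyx, so 217 + 8 = 225 draws guarantee 8 onyx gems.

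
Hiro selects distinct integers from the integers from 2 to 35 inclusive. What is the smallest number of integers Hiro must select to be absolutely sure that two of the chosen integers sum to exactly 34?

Group the elements by complementary pair {x, 34−x}: {2,32}, {3,31}, {4,30}, …, giving 15 two-element pairs, the single value 17 (it cannot pair with itself since the integers are distinct), and 3 integers whose partner 34−x falls outside [2,35].
By the pigeonhole principle, treating each of those 19 groups as a pigeonhole, one can pick one integer per group — 19 integers — with no two summing to 34.
The 20th integer lands in an occupied pair, forcing a sum of 34.

20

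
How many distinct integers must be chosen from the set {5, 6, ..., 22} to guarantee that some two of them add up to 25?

A set avoiding the sum 25 can contain at most one of each pair {x, 25−x}, plus the 2 elements whose complement lies outside the range.
The integers 13, …, 22 (10 of them) are such a set: any two sum to at least 13+14 = 27 > 25.
Any 11th integer completes one of the 8 pairs, so 11 choices force a sum of 25.

11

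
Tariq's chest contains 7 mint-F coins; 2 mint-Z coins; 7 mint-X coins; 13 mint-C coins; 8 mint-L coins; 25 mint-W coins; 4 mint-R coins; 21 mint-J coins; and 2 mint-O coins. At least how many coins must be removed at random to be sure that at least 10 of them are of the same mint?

The 9 mints are the holes; the coins drawn are the pigeons.
To avoid 10 of any one mint, the worst case takes at most 9 of each mint, or every coin of a mint that has fewer than 9.
That gives 7 + 2 + 7 + 9 + 8 + 9 + 4 + 9 + 2 = 57 coins with no mint reaching 10.
The next coin forces some mint to 10, so 57 + 1 = 58.

58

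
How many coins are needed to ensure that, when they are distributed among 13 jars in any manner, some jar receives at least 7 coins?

79

With 78 coins one could put exactly 6 in each of the 13 jars, and no jar would reach 7.
One more coin must land in a jar that already has 6, giving it 7.
So 13 × 6 + 1 = 79 coins are required.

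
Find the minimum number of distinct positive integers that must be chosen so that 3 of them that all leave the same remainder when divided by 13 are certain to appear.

27

By pigeonhole, the 13 residue classes mod 13 are the pigeonholes.
With 26 integers one could put 2 in each residue class and have no class reach 3.
The 27th integer pushes some class to 3, so 13·2 + 1 = 27.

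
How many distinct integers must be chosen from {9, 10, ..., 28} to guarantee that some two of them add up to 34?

Two chosen integers sum to 34 exactly when both halves of some pair {x, 34−x} with 9 ≤ x ≤ 34−x ≤ 25 are chosen — 8 such pairs.
The remaining 4 elements (those with no distinct partner in range) can never complete a 34-sum, so the worst case takes all of them and one from each pair: 4 + 8 = 12.
The 13th integer has to be the second member of some pair, so 12 + 1 = 13.

13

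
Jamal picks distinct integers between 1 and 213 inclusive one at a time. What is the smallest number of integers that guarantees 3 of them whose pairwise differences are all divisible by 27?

Integers whose pairwise differences are multiples of 27 are exactly those sharing a remainder mod 27. By the pigeonhole principle, the 27 residue classes mod 27 are the pigeonholes.
With 54 integers one could put 2 in each residue class and have no class reach 3.
The 55th integer pushes some class to 3, so 27·2 + 1 = 55.

55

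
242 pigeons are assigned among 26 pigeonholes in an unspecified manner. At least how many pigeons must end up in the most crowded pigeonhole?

10

By the pigeonhole principle, the 26 pigeonholes are the holes and the 242 pigeons are the pigeons.
If every pigeonhole held at most 9 pigeons, the total would be at most 26 × 9 = 234, which is less than 242.
So some pigeonhole holds at least ⌈242/26⌉ = 10 pigeons.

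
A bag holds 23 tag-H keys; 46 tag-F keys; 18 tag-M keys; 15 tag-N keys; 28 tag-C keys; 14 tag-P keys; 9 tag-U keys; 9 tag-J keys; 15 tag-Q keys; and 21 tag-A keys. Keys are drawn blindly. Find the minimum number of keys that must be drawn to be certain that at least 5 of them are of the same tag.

An adversary could hand out at most 4 keys per tag: 4 + 4 + 4 + 4 + 4 + 4 + 4 + 4 + 4 + 4 = 40 keys and still no tag has 5.
One more key lands in a tag already at 4, so 41 draws are enough and 40 are not.

41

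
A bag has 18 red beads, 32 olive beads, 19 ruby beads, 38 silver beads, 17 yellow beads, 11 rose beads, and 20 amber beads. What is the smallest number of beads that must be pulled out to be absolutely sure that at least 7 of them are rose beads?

In the worst case for collecting rose beads, every non-rose bead comes out first.
There are 18 + 32 + 19 + 38 + 17 + 20 = 144 non-rose beads altogether.
After those, each further bead must be rose, so 144 + 7 = 151 draws guarantee 7 rose beads.

151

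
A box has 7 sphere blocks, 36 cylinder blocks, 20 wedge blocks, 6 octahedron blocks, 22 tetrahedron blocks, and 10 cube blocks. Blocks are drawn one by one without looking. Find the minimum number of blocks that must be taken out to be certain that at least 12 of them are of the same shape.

57

The 6 shapes are the holes; the blocks drawn are the pigeons.
To avoid 12 of any one shape, the worst case takes at most 11 of each shape, or every block of a shape that has fewer than 11.
That gives 7 + 11 + 11 + 6 + 11 + 10 = 56 blocks with no shape reaching 12.
The next block forces some shape to 12, so 56 + 1 = 57.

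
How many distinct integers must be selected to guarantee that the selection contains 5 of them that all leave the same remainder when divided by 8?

The 8 residue classes mod 8 are the pigeonholes.
With 32 integers one could put 4 in each residue class and have no class reach 5.
The 33rd integer pushes some class to 5, so 8·4 + 1 = 33.

33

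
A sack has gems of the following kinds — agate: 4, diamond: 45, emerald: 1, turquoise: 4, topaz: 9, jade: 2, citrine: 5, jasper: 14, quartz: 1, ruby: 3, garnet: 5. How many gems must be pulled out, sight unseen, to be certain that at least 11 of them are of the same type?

An adversary could hand out at most 10 gems per type (9 types run out sooner): 4 + 10 + 1 + 4 + 9 + 2 + 5 + 10 + 1 + 3 + 5 = 54 gems and still no type has 11.
Pigeonhole: one more gem lands in a type already at 10, so 55 draws are enough and 54 are not.

55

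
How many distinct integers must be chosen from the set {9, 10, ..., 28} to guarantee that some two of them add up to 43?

14

Two chosen integers sum to 43 exactly when both halves of some pair {x, 43−x} with 15 ≤ x ≤ 43−x ≤ 28 are chosen — 7 such pairs.
The remaining 6 elements (those with no distinct partner in range) can never complete a 43-sum, so the worst case takes all of them and one from each pair: 6 + 7 = 13.
Pigeonhole: the 14th integer has to be the second member of some pair, so 13 + 1 = 14.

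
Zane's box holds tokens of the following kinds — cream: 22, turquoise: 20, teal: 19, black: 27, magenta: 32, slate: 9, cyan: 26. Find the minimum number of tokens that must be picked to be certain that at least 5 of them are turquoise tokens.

In the worst case for collecting turquoise tokens, every non-turquoise token comes out first.
There are 22 + 19 + 27 + 32 + 9 + 26 = 135 non-turquoise tokens altogether.
After those, each further token must be turquoise, so 135 + 5 = 140 draws guarantee 5 turquoise tokens.

140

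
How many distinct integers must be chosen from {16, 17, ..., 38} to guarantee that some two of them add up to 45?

Two chosen integers sum to 45 exactly when both halves of some pair {x, 45−x} with 16 ≤ x ≤ 45−x ≤ 29 are chosen — 7 such pairs.
The remaining 9 elements (those with no distinct partner in range) can never complete a 45-sum, so the worst case takes all of them and one from each pair: 9 + 7 = 16.
Pigeonhole: the 17th integer has to be the second member of some pair, so 16 + 1 = 17.

17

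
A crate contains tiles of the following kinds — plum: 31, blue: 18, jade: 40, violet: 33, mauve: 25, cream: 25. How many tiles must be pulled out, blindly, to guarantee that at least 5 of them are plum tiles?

In the worst case for collecting plum tiles, every non-plum tile comes out first.
There are 18 + 40 + 33 + 25 + 25 = 141 non-plum tiles altogether.
After those, each further tile must be plum, so 141 + 5 = 146 draws guarantee 5 plum tiles.

146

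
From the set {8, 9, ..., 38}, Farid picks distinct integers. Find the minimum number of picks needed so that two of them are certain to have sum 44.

18

Group the elements by complementary pair {x, 44−x}: {8,36}, {9,35}, {10,34}, …, giving 14 two-element pairs, the single value 22 (it cannot pair with itself since the integers are distinct), and 2 integers whose partner 44−x falls outside [8,38].
Treating each of those 17 groups as a pigeonhole, one can pick one integer per group — 17 integers — with no two summing to 44.
The 18th integer lands in an occupied pair, forcing a sum of 44.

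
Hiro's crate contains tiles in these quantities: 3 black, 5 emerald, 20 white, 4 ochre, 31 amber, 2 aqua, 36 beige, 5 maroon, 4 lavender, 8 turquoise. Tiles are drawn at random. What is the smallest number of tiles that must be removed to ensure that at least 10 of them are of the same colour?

59

By pigeonhole, put each drawn tile into a box by colour. The largest draw with every box below 10 takes min(count, 9) from each colour; colours with fewer than 9 contribute all they have.
Σ min(cᵢ, 9) = 3 + 5 + 9 + 4 + 9 + 2 + 9 + 5 + 4 + 8 = 58.
Draw number 58 + 1 = 59 must push one box to 10.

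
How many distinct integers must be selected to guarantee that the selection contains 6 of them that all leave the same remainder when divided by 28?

The 28 residue classes mod 28 are the pigeonholes.
With 140 integers one could put 5 in each residue class and have no class reach 6.
The 141st integer pushes some class to 6, so 28·5 + 1 = 141.

141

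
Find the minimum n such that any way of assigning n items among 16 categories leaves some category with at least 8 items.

113

With 112 items one could put exactly 7 in each of the 16 categories, and no category would reach 8.
One more item must land in a category that already has 7, giving it 8.
So 16 × 7 + 1 = 113 items are required.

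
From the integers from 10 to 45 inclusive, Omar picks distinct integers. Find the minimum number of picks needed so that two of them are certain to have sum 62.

23

A set avoiding the sum 62 can contain at most one of each pair {x, 62−x}, plus the 8 elements whose complement lies outside the range or equal to its own complement.
The integers 10, …, 31 (22 of them) are such a set: any two sum to at least 10+11 = 21 and at most 30+31 = 61 < 62.
By the pigeonhole principle, any 23rd integer completes one of the 14 pairs, so 23 choices force a sum of 62.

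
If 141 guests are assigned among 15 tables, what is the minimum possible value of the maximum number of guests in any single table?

The 15 tables are the holes and the 141 guests are the pigeons.
If every table held at most 9 guests, the total would be at most 15 × 9 = 135, which is less than 141.
So some table holds at least ⌈141/15⌉ = 10 guests.

10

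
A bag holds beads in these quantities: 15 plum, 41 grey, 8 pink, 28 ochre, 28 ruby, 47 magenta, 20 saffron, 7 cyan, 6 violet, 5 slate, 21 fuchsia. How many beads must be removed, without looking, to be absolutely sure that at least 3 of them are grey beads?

188

In the worst case for collecting grey beads, every non-grey bead comes out first.
There are 15 + 8 + 28 + 28 + 47 + 20 + 7 + 6 + 5 + 21 = 185 non-grey beads altogether.
After those, each further bead must be grey, so 185 + 3 = 188 draws guarantee 3 grey beads.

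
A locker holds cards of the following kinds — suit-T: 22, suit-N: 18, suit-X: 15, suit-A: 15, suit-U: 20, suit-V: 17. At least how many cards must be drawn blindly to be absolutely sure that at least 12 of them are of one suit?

An adversary could hand out at most 11 cards per suit: 11 + 11 + 11 + 11 + 11 + 11 = 66 cards and still no suit has 12.
One more card lands in a suit already at 11, so 67 draws are enough and 66 are not.

67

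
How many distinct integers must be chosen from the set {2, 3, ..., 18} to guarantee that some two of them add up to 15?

12

Two chosen integers sum to 15 exactly when both halves of some pair {x, 15−x} with 2 ≤ x ≤ 15−x ≤ 13 are chosen — 6 such pairs.
The remaining 5 elements (those with no distinct partner in range) can never complete a 15-sum, so the worst case takes all of them and one from each pair: 5 + 6 = 11.
The 12th integer has to be the second member of some pair, so 11 + 1 = 12.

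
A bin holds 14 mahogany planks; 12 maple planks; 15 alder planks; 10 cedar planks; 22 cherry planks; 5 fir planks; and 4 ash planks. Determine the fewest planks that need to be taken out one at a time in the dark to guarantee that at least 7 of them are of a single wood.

By pigeonhole, put each drawn plank into a box by wood. The largest draw with every box below 7 takes min(count, 6) from each wood; woods with fewer than 6 contribute all they have.
Σ min(cᵢ, 6) = 6 + 6 + 6 + 6 + 6 + 5 + 4 = 39.
Draw number 39 + 1 = 40 must push one box to 7.

40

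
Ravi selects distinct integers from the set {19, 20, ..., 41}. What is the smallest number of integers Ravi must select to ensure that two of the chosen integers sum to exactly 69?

Two chosen integers sum to 69 exactly when both halves of some pair {x, 69−x} with 28 ≤ x ≤ 69−x ≤ 41 are chosen — 7 such pairs.
The remaining 9 elements (those with no distinct partner in range) can never complete a 69-sum, so the worst case takes all of them and one from each pair: 9 + 7 = 16.
By pigeonhole, the 17th integer has to be the second member of some pair, so 16 + 1 = 17.

17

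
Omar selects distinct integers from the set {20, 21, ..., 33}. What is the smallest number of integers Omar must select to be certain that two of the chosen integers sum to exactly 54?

A set avoiding the sum 54 can contain at most one of each pair {x, 54−x}, plus the 2 elements whose complement lies outside the range or equal to its own complement.
The integers 20, …, 27 (8 of them) are such a set: any two sum to at least 20+21 = 41 and at most 26+27 = 53 < 54.
By the pigeonhole principle, any 9th integer completes one of the 6 pairs, so 9 choices force a sum of 54.

9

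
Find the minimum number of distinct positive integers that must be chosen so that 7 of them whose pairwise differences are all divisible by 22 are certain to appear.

133

Integers whose pairwise differences are multiples of 22 are exactly those sharing a remainder mod 22. By pigeonhole, the 22 residue classes mod 22 are the pigeonholes.
With 132 integers one could put 6 in each residue class and have no class reach 7.
The 133rd integer pushes some class to 7, so 22·6 + 1 = 133.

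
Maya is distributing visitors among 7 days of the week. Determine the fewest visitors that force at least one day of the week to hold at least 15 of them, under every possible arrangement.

With 98 visitors one could put exactly 14 in each of the 7 days of the week, and no day of the week would reach 15.
Pigeonhole: one more visitor must land in a day of the week that already has 14, giving it 15.
So 7 × 14 + 1 = 99 visitors are required.

99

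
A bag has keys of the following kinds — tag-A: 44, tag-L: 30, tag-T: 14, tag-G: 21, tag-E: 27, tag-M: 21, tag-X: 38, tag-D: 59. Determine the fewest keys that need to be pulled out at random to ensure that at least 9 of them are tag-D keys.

In the worst case for collecting tag-D keys, every non-tag-D key comes out first.
There are 44 + 30 + 14 + 21 + 27 + 21 + 38 = 195 non-tag-D keys altogether.
After those, each further key must be tag-D, so 195 + 9 = 204 draws guarantee 9 tag-D keys.

204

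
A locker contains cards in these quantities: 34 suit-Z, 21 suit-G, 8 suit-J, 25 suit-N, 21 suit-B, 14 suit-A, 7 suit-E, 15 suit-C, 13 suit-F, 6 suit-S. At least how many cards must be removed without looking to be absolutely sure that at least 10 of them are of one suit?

85

Put each drawn card into a box by suit. The largest draw with every box below 10 takes min(count, 9) from each suit; suits with fewer than 9 contribute all they have.
Σ min(cᵢ, 9) = 9 + 9 + 8 + 9 + 9 + 9 + 7 + 9 + 9 + 6 = 84.
Draw number 84 + 1 = 85 must push one box to 10.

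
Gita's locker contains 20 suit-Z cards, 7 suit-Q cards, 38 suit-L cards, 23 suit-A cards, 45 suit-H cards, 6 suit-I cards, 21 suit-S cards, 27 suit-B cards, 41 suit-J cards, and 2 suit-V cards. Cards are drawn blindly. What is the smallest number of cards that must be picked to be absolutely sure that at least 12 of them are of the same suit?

An adversary could hand out at most 11 cards per suit (suit-Q, suit-I, suit-V run out sooner): 11 + 7 + 11 + 11 + 11 + 6 + 11 + 11 + 11 + 2 = 92 cards and still no suit has 12.
By the pigeonhole principle, one more card lands in a suit already at 11, so 93 draws are enough and 92 are not.

93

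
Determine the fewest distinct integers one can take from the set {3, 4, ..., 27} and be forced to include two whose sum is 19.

Group the elements by complementary pair {x, 19−x}: {3,16}, {4,15}, {5,14}, …, giving 7 two-element pairs and 11 integers whose partner 19−x falls outside [3,27].
Treating each of those 18 groups as a pigeonhole, one can pick one integer per group — 18 integers — with no two summing to 19.
The 19th integer lands in an occupied pair, forcing a sum of 19.

19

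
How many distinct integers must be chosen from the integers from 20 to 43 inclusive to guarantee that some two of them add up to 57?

A set avoiding the sum 57 can contain at most one of each pair {x, 57−x}, plus the 6 elements whose complement lies outside the range.
The integers 29, …, 43 (15 of them) are such a set: any two sum to at least 29+30 = 59 > 57.
Pigeonhole: any 16th integer completes one of the 9 pairs, so 16 choices force a sum of 57.

16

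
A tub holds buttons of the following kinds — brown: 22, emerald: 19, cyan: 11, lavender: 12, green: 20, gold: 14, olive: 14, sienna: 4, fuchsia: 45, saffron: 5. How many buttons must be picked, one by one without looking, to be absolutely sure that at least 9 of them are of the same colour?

An adversary could hand out at most 8 buttons per colour (sienna, saffron run out sooner): 8 + 8 + 8 + 8 + 8 + 8 + 8 + 4 + 8 + 5 = 73 buttons and still no colour has 9.
By pigeonhole, one more button lands in a colour already at 8, so 74 draws are enough and 73 are not.

74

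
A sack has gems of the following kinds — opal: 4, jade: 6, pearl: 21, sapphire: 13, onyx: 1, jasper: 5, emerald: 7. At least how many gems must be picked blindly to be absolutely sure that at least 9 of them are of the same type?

40

Put each drawn gem into a box by type. The largest draw with every box below 9 takes min(count, 8) from each type; types with fewer than 8 contribute all they have.
Σ min(cᵢ, 8) = 4 + 6 + 8 + 8 + 1 + 5 + 7 = 39.
Draw number 39 + 1 = 40 must push one box to 9.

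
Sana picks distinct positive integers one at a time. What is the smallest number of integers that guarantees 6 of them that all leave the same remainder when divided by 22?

The 22 residue classes mod 22 are the pigeonholes.
With 110 integers one could put 5 in each residue class and have no class reach 6.
The 111th integer pushes some class to 6, so 22·5 + 1 = 111.

111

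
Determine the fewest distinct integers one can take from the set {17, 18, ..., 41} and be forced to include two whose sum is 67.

18

A set avoiding the sum 67 can contain at most one of each pair {x, 67−x}, plus the 9 elements whose complement lies outside the range.
The integers 17, …, 33 (17 of them) are such a set: any two sum to at least 17+18 = 35 and at most 32+33 = 65 < 67.
By the pigeonhole principle, any 18th integer completes one of the 8 pairs, so 18 choices force a sum of 67.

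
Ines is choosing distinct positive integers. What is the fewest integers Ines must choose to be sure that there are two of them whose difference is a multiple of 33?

34

Integers whose pairwise differences are multiples of 33 are exactly those sharing a remainder mod 33. By pigeonhole, the 33 residue classes mod 33 are the pigeonholes.
With 33 integers one could put 1 in each residue class and have no class reach 2.
The 34th integer pushes some class to 2, so 33·1 + 1 = 34.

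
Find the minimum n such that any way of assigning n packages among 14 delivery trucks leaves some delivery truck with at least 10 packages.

With 126 packages one could put exactly 9 in each of the 14 delivery trucks, and no delivery truck would reach 10.
One more package must land in a delivery truck that already has 9, giving it 10.
So 14 × 9 + 1 = 127 packages are required.

127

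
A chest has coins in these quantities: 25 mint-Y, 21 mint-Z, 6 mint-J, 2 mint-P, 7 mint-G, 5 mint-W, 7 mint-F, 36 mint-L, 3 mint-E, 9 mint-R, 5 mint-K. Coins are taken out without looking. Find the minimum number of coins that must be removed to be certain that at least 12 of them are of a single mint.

Pigeonhole: put each drawn coin into a box by mint. The largest draw with every box below 12 takes min(count, 11) from each mint; mints with fewer than 11 contribute all they have.
Σ min(cᵢ, 11) = 11 + 11 + 6 + 2 + 7 + 5 + 7 + 11 + 3 + 9 + 5 = 77.
Draw number 77 + 1 = 78 must push one box to 12.

78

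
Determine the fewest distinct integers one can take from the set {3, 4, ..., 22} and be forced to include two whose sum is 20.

Two chosen integers sum to 20 exactly when both halves of some pair {x, 20−x} with 3 ≤ x ≤ 20−x ≤ 17 are chosen — 7 such pairs.
The remaining 6 elements (those with no distinct partner in range) can never complete a 20-sum, so the worst case takes all of them and one from each pair: 6 + 7 = 13.
By the pigeonhole principle, the 14th integer has to be the second member of some pair, so 13 + 1 = 14.

14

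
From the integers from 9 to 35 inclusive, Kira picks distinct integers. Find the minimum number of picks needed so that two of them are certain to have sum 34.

A set avoiding the sum 34 can contain at most one of each pair {x, 34−x}, plus the 11 elements whose complement lies outside the range or equal to its own complement.
The integers 17, …, 35 (19 of them) are such a set: any two sum to at least 17+18 = 35 > 34.
Pigeonhole: any 20th integer completes one of the 8 pairs, so 20 choices force a sum of 34.

20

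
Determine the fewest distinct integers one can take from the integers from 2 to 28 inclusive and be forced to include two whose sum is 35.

17

Two chosen integers sum to 35 exactly when both halves of some pair {x, 35−x} with 7 ≤ x ≤ 35−x ≤ 28 are chosen — 11 such pairs.
The remaining 5 elements (those with no distinct partner in range) can never complete a 35-sum, so the worst case takes all of them and one from each pair: 5 + 11 = 16.
The 17th integer has to be the second member of some pair, so 16 + 1 = 17.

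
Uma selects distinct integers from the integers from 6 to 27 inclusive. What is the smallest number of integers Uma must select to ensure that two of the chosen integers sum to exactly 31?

Group the elements by complementary pair {x, 31−x}: {6,25}, {7,24}, {8,23}, …, giving 10 two-element pairs and 2 integers whose partner 31−x falls outside [6,27].
By pigeonhole, treating each of those 12 groups as a pigeonhole, one can pick one integer per group — 12 integers — with no two summing to 31.
The 13th integer lands in an occupied pair, forcing a sum of 31.

13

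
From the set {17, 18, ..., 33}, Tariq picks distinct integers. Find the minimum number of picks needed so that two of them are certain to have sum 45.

12

A set avoiding the sum 45 can contain at most one of each pair {x, 45−x}, plus the 5 elements whose complement lies outside the range.
The integers 23, …, 33 (11 of them) are such a set: any two sum to at least 23+24 = 47 > 45.
Any 12th integer completes one of the 6 pairs, so 12 choices force a sum of 45.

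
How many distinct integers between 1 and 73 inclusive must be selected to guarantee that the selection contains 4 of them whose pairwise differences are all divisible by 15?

46

Integers whose pairwise differences are multiples of 15 are exactly those sharing a remainder mod 15. The 15 residue classes mod 15 are the pigeonholes.
With 45 integers one could put 3 in each residue class and have no class reach 4.
The 46th integer pushes some class to 4, so 15·3 + 1 = 46.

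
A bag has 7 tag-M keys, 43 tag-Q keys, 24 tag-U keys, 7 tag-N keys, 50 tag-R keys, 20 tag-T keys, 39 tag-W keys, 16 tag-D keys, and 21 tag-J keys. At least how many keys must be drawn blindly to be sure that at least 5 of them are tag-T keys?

212

In the worst case for collecting tag-T keys, every non-tag-T key comes out first.
There are 7 + 43 + 24 + 7 + 50 + 39 + 16 + 21 = 207 non-tag-T keys altogether.
After those, each further key must be tag-T, so 207 + 5 = 212 draws guarantee 5 tag-T keys.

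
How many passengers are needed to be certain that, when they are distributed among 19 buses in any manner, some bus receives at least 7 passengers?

With 114 passengers one could put exactly 6 in each of the 19 buses, and no bus would reach 7.
One more passenger must land in a bus that already has 6, giving it 7.
So 19 × 6 + 1 = 115 passengers are required.

115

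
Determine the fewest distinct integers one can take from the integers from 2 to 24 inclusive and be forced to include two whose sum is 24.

Group the elements by complementary pair {x, 24−x}: {2,22}, {3,21}, {4,20}, …, giving 10 two-element pairs, the single value 12 (it cannot pair with itself since the integers are distinct), and 2 integers whose partner 24−x falls outside [2,24].
Treating each of those 13 groups as a pigeonhole, one can pick one integer per group — 13 integers — with no two summing to 24.
The 14th integer lands in an occupied pair, forcing a sum of 24.

14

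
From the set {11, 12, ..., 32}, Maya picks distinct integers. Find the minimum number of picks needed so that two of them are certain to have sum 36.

Two chosen integers sum to 36 exactly when both halves of some pair {x, 36−x} with 11 ≤ x ≤ 36−x ≤ 25 are chosen — 7 such pairs.
The remaining 8 elements (those with no distinct partner in range) can never complete a 36-sum, so the worst case takes all of them and one from each pair: 8 + 7 = 15.
The 16th integer has to be the second member of some pair, so 15 + 1 = 16.

16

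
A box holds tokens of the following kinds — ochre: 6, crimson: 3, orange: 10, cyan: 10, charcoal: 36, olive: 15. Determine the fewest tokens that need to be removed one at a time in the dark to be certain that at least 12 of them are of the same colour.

52

The 6 colours are the holes; the tokens drawn are the pigeons.
To avoid 12 of any one colour, the worst case takes at most 11 of each colour, or every token of a colour that has fewer than 11.
That gives 6 + 3 + 10 + 10 + 11 + 11 = 51 tokens with no colour reaching 12.
The next token forces some colour to 12, so 51 + 1 = 52.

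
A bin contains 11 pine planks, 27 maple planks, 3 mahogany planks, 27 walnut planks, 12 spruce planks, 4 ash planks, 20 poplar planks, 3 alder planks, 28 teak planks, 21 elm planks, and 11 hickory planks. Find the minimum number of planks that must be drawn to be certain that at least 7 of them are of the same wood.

An adversary could hand out at most 6 planks per wood (mahogany, ash, alder run out sooner): 6 + 6 + 3 + 6 + 6 + 4 + 6 + 3 + 6 + 6 + 6 = 58 planks and still no wood has 7.
By pigeonhole, one more plank lands in a wood already at 6, so 59 draws are enough and 58 are not.

59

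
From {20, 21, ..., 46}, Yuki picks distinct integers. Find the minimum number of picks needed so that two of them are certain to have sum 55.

20

A set avoiding the sum 55 can contain at most one of each pair {x, 55−x}, plus the 11 elements whose complement lies outside the range.
The integers 28, …, 46 (19 of them) are such a set: any two sum to at least 28+29 = 57 > 55.
By pigeonhole, any 20th integer completes one of the 8 pairs, so 20 choices force a sum of 55.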